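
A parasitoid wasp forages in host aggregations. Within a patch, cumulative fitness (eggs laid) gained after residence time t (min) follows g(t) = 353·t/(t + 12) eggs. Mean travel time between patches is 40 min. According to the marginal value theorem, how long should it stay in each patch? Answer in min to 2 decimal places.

By the marginal value theorem, leave when the instantaneous gain rate g'(t) equals the habitat-wide average g(t)/(T + t).
g'(t) = 353·12/(t + 12)². Setting 353·12/(t+12)² = 353t/[(t+12)(40+t)] gives 12(40+t) = t(t+12), so t² = 12×40 = 480.
t* = √480 = 21.91 min.

21.91 min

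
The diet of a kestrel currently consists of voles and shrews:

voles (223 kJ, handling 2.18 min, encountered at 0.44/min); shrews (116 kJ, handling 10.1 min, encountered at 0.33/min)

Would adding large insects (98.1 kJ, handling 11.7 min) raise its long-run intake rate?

No

Current rate: (0.44×223 + 0.33×116)/(1 + 0.44×2.18 + 0.33×10.1) = 25.77 kJ/min.
Profitability of large insects: 98.1/11.7 = 8.385 kJ/min.
Since 8.385 < R, time spent handling large insects is better spent searching.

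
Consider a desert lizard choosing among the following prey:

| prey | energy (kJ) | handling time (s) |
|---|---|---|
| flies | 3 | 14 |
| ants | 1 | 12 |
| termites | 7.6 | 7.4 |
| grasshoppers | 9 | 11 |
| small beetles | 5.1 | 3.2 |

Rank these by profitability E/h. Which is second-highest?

termites

In descending order of E/h:
small beetles: 5.1/3.2 = 1.59 kJ/s
termites: 7.6/7.4 = 1.03 kJ/s
grasshoppers: 9/11 = 0.818 kJ/s
flies: 3/14 = 0.214 kJ/s
ants: 1/12 = 0.0833 kJ/s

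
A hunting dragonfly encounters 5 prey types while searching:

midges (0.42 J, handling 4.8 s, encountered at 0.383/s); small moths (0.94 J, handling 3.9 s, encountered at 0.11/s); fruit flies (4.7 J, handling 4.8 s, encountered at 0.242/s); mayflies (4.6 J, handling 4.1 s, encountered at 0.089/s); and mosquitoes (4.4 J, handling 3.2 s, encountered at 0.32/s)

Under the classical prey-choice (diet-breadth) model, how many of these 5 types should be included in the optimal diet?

3

E/h in descending order: mosquitoes 1.38, mayflies 1.12, fruit flies 0.979, small moths 0.241, midges 0.0875 J/s. The optimal diet is the largest prefix of this list for which every included type satisfies E_i/h_i > R on the types above it.
Rate on top 1: 0.6957. mayflies: 1.12 > 0.6957 → include.
Rate on top 2: 0.7608. fruit flies: 0.979 > 0.7608 → include.
Rate on top 3: 0.8322. small moths: 0.241 < 0.8322 → exclude; stop.
Optimal diet: mosquitoes, mayflies, fruit flies — 3 of 5 types.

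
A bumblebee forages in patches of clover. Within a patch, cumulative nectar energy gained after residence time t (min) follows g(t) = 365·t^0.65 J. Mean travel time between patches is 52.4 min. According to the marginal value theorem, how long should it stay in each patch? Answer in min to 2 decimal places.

97.31 min

By the marginal value theorem, leave when the instantaneous gain rate g'(t) equals the habitat-wide average g(t)/(T + t).
g'(t) = 0.65·365·t^-0.35. Setting 0.65·365·t^-0.35 = 365·t^0.65/(52.4+t) gives 0.65(52.4+t) = t, so 0.35·t = 0.65×52.4.
t* = 0.65×52.4/0.35 = 97.31 min.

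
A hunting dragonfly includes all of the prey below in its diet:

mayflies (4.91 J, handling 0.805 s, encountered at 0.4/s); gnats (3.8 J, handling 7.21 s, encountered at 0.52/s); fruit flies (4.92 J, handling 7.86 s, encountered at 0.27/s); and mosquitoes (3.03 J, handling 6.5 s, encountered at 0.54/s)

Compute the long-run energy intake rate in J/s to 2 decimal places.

R = Σλ_iE_i / (1 + Σλ_ih_i)
Numerator: 0.4×4.91 + 0.52×3.8 + 0.27×4.92 + 0.54×3.03 = 6.905
Denominator: 1 + 0.4×0.805 + 0.52×7.21 + 0.27×7.86 + 0.54×6.5 = 10.7
R = 6.905/10.7 = 0.6451 J/s

0.65 J/s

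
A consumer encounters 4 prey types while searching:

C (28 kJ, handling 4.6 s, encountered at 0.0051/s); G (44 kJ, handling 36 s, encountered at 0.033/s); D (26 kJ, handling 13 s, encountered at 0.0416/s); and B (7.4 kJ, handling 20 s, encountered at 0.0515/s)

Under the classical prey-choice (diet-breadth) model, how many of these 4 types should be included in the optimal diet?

3

E/h in descending order: C 6.09, D 2, G 1.22, B 0.37 kJ/s. The optimal diet is the largest prefix of this list for which every included type satisfies E_i/h_i > R on the types above it.
Rate on top 1: 0.1395. D: 2 > 0.1395 → include.
Rate on top 2: 0.7827. G: 1.22 > 0.7827 → include.
Rate on top 3: 0.9724. B: 0.37 < 0.9724 → exclude; stop.
Optimal diet: C, D, G — 3 of 4 types.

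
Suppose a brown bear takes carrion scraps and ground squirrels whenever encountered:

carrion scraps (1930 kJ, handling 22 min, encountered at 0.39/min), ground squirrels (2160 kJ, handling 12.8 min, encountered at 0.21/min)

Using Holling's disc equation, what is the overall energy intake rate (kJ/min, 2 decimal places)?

R = Σλ_iE_i / (1 + Σλ_ih_i)
Numerator: 0.39×1930 + 0.21×2160 = 1206
Denominator: 1 + 0.39×22 + 0.21×12.8 = 12.27
R = 1206/12.27 = 98.33 kJ/min

98.33 kJ/min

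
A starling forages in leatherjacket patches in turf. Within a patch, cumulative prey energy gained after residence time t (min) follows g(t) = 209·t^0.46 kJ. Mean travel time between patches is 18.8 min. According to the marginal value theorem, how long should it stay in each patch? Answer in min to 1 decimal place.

16.0 min

By the marginal value theorem, leave when the instantaneous gain rate g'(t) equals the habitat-wide average g(t)/(T + t).
g'(t) = 0.46·209·t^-0.54. Setting 0.46·209·t^-0.54 = 209·t^0.46/(18.8+t) gives 0.46(18.8+t) = t, so 0.54·t = 0.46×18.8.
t* = 0.46×18.8/0.54 = 16.01 min.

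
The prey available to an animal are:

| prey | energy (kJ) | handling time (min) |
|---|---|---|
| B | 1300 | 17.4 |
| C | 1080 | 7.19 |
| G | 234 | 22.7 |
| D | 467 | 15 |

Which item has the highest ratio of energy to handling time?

C

Profitability E/h (kJ/min): B = 1300/17.4 = 74.7, C = 1080/7.19 = 150, G = 234/22.7 = 10.3, D = 467/15 = 31.1.
Ranked: C > B > D > G.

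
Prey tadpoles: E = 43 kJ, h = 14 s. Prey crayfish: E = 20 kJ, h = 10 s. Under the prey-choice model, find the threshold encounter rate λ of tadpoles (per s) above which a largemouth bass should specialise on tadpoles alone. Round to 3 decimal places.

The zero-one rule: include crayfish iff E₂/h₂ > λE₁/(1+λh₁). Equality gives the switch point.
λE₁h₂ = E₂ + λE₂h₁ ⇒ λ = E₂/(E₁h₂ − E₂h₁) = 20/(430 − 280) = 0.1333 per s.

0.133 per s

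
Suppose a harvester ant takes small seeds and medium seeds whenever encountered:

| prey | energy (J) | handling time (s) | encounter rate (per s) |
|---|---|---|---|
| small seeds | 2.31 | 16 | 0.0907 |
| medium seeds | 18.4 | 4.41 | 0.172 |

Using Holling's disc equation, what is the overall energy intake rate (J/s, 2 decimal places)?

1.05 J/s

R = Σλ_iE_i / (1 + Σλ_ih_i)
Numerator: 0.0907×2.31 + 0.172×18.4 = 3.374
Denominator: 1 + 0.0907×16 + 0.172×4.41 = 3.21
R = 3.374/3.21 = 1.051 J/s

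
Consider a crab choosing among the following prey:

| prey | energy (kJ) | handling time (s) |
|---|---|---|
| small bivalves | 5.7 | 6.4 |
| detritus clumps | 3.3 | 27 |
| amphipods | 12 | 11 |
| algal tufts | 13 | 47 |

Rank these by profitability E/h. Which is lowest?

detritus clumps

Profitability E/h (kJ/s): small bivalves = 5.7/6.4 = 0.891, detritus clumps = 3.3/27 = 0.122, amphipods = 12/11 = 1.09, algal tufts = 13/47 = 0.277.
Ranked: amphipods > small bivalves > algal tufts > detritus clumps.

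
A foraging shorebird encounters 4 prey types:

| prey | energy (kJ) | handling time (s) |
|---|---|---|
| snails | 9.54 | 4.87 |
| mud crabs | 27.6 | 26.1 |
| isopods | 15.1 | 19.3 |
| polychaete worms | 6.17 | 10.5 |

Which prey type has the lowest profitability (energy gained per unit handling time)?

polychaete worms

Profitability E/h (kJ/s): snails = 9.54/4.87 = 1.96, mud crabs = 27.6/26.1 = 1.06, isopods = 15.1/19.3 = 0.782, polychaete worms = 6.17/10.5 = 0.588.
Ranked: snails > mud crabs > isopods > polychaete worms.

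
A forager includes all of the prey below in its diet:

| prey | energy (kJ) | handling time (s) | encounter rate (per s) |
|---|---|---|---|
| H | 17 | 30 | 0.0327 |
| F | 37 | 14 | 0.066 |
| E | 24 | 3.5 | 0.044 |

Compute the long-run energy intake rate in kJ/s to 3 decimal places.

1.325 kJ/s

R = Σλ_iE_i / (1 + Σλ_ih_i)
Numerator: 0.0327×17 + 0.066×37 + 0.044×24 = 4.054
Denominator: 1 + 0.0327×30 + 0.066×14 + 0.044×3.5 = 3.059
R = 4.054/3.059 = 1.325 kJ/s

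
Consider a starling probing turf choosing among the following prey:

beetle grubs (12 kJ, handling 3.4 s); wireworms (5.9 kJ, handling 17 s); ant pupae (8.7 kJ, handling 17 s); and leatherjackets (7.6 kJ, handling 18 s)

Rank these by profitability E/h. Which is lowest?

wireworms

In descending order of E/h:
beetle grubs: 12/3.4 = 3.53 kJ/s
ant pupae: 8.7/17 = 0.512 kJ/s
leatherjackets: 7.6/18 = 0.422 kJ/s
wireworms: 5.9/17 = 0.347 kJ/s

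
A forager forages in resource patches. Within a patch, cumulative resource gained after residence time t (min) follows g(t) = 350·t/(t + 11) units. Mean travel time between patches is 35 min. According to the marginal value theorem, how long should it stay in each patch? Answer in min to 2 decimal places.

By the marginal value theorem, leave when the instantaneous gain rate g'(t) equals the habitat-wide average g(t)/(T + t).
g'(t) = 350·11/(t + 11)². Setting 350·11/(t+11)² = 350t/[(t+11)(35+t)] gives 11(35+t) = t(t+11), so t² = 11×35 = 385.
t* = √385 = 19.62 min.

19.62 min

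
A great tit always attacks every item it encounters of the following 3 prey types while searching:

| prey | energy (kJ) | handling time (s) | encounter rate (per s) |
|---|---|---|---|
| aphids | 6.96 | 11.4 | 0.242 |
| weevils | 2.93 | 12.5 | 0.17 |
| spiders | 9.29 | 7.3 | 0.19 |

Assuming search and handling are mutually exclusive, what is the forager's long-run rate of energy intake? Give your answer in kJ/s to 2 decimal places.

0.54 kJ/s

Energy encountered per unit search time: 0.242×6.96 + 0.17×2.93 + 0.19×9.29 = 3.948 kJ/s.
Handling time per unit search time: 0.242×11.4 + 0.17×12.5 + 0.19×7.3 = 6.271.
Rate = 3.948/(1 + 6.271) = 0.5429 kJ/s.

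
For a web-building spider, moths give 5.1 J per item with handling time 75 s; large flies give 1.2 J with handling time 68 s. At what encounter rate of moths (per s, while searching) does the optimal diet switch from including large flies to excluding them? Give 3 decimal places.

The zero-one rule: include large flies iff E₂/h₂ > λE₁/(1+λh₁). Equality gives the switch point.
λE₁h₂ = E₂ + λE₂h₁ ⇒ λ = E₂/(E₁h₂ − E₂h₁) = 1.2/(346.8 − 90) = 0.004673 per s.

0.005 per s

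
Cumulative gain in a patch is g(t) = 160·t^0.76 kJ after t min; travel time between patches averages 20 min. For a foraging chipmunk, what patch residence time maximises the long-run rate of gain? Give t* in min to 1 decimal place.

By the marginal value theorem, leave when the instantaneous gain rate g'(t) equals the habitat-wide average g(t)/(T + t).
g'(t) = 0.76·160·t^-0.24. Setting 0.76·160·t^-0.24 = 160·t^0.76/(20+t) gives 0.76(20+t) = t, so 0.24·t = 0.76×20.
t* = 0.76×20/0.24 = 63.33 min.

63.3 min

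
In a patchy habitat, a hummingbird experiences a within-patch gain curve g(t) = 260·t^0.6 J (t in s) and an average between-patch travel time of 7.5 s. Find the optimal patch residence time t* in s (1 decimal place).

By the marginal value theorem, leave when the instantaneous gain rate g'(t) equals the habitat-wide average g(t)/(T + t).
g'(t) = 0.6·260·t^-0.4. Setting 0.6·260·t^-0.4 = 260·t^0.6/(7.5+t) gives 0.6(7.5+t) = t, so 0.40·t = 0.6×7.5.
t* = 0.6×7.5/0.40 = 11.25 s.

11.2 s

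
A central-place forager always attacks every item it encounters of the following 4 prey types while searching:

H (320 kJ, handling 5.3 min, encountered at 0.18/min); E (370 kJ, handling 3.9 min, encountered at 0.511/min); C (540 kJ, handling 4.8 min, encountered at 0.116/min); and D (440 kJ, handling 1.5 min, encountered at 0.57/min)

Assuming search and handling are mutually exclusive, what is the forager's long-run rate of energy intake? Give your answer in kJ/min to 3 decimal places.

104.523 kJ/min

R = Σλ_iE_i / (1 + Σλ_ih_i)
Numerator: 0.18×320 + 0.511×370 + 0.116×540 + 0.57×440 = 560.1
Denominator: 1 + 0.18×5.3 + 0.511×3.9 + 0.116×4.8 + 0.57×1.5 = 5.359
R = 560.1/5.359 = 104.5 kJ/min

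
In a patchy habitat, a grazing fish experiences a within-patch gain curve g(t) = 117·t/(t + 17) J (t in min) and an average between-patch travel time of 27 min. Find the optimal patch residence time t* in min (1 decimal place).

By the marginal value theorem, leave when the instantaneous gain rate g'(t) equals the habitat-wide average g(t)/(T + t).
g'(t) = 117·17/(t + 17)². Setting 117·17/(t+17)² = 117t/[(t+17)(27+t)] gives 17(27+t) = t(t+17), so t² = 17×27 = 459.
t* = √459 = 21.42 min.

21.4 min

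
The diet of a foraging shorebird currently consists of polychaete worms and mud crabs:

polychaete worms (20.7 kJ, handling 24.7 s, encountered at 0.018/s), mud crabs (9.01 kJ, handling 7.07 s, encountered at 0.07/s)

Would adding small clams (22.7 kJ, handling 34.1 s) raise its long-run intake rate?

Intake rate on the current diet: R = (0.018×20.7 + 0.07×9.01) / (1 + 0.018×24.7 + 0.07×7.07) = 1.003/1.94 = 0.5173 kJ/s.
Profitability of small clams: 22.7/34.1 = 0.6657 kJ/s.
Since 0.6657 > R, including small clams increases the long-run rate.

Yes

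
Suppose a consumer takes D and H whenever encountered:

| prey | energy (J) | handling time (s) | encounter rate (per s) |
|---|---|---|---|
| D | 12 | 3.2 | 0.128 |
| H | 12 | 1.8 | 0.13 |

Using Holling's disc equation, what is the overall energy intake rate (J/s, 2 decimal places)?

1.88 J/s

Energy encountered per unit search time: 0.128×12 + 0.13×12 = 3.096 J/s.
Handling time per unit search time: 0.128×3.2 + 0.13×1.8 = 0.6436.
Rate = 3.096/(1 + 0.6436) = 1.884 J/s.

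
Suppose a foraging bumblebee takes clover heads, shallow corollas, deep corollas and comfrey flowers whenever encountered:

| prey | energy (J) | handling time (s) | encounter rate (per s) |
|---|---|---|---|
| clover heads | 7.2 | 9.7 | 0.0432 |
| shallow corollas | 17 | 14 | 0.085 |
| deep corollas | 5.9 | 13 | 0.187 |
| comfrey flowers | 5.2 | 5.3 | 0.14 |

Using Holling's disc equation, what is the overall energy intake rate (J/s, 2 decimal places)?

0.62 J/s

R = Σλ_iE_i / (1 + Σλ_ih_i)
Numerator: 0.0432×7.2 + 0.085×17 + 0.187×5.9 + 0.14×5.2 = 3.587
Denominator: 1 + 0.0432×9.7 + 0.085×14 + 0.187×13 + 0.14×5.3 = 5.782
R = 3.587/5.782 = 0.6204 J/s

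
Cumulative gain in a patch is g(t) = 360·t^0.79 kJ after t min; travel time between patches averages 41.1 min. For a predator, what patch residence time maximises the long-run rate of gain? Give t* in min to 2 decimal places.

Maximise g(t)/(T+t): set derivative to zero → g'(t)(T+t) = g(t).
g'(t) = 0.79·360·t^-0.21. Setting 0.79·360·t^-0.21 = 360·t^0.79/(41.1+t) gives 0.79(41.1+t) = t, so 0.21·t = 0.79×41.1.
t* = 0.79×41.1/0.21 = 154.6 min.

154.61 min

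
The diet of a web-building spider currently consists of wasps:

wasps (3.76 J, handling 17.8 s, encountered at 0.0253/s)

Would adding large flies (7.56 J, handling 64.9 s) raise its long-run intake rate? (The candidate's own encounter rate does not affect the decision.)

Yes

Current rate: (0.0253×3.76)/(1 + 0.0253×17.8) = 0.06559 J/s.
large flies: E/h = 7.56/64.9 = 0.1165 J/s.
Since 0.1165 > R, including large flies increases the long-run rate.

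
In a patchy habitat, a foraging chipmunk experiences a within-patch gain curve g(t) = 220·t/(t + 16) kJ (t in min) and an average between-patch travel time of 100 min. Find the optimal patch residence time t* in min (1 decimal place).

40.0 min

Optimal t* satisfies g'(t*) = g(t*)/(T + t*).
g'(t) = 220·16/(t + 16)². Setting 220·16/(t+16)² = 220t/[(t+16)(100+t)] gives 16(100+t) = t(t+16), so t² = 16×100 = 1600.
t* = √1600 = 40 min.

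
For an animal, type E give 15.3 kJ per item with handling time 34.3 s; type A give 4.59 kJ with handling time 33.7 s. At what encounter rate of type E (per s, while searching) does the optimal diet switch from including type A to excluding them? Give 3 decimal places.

0.013 per s

At the threshold, the rate on type E alone equals the profitability of type A: λ·15.3/(1 + λ·34.3) = 4.59/33.7 = 0.1362.
Rearranging, λ(15.3 − 0.1362×34.3) = 0.1362, so λ = 0.1362/10.63 = 0.01282 per s.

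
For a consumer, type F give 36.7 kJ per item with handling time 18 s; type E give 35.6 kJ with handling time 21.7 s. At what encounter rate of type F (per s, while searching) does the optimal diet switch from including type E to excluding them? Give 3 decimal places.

Drop type E once their profitability E₂/h₂ falls below the rate achievable on type F alone: E₂/h₂ = λE₁/(1 + λh₁).
Solve for λ: λE₁h₂ = E₂(1 + λh₁) → λ(E₁h₂ − E₂h₁) = E₂ → λ = E₂/(E₁h₂ − E₂h₁).
λ = 35.6/(36.7×21.7 − 35.6×18) = 35.6/155.6 = 0.2288 per s.

0.229 per s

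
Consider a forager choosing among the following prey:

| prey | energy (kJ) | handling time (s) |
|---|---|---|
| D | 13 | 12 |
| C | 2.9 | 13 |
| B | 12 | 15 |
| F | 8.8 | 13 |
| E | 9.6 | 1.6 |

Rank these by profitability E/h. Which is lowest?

In descending order of E/h:
E: 9.6/1.6 = 6 kJ/s
D: 13/12 = 1.08 kJ/s
B: 12/15 = 0.8 kJ/s
F: 8.8/13 = 0.677 kJ/s
C: 2.9/13 = 0.223 kJ/s

C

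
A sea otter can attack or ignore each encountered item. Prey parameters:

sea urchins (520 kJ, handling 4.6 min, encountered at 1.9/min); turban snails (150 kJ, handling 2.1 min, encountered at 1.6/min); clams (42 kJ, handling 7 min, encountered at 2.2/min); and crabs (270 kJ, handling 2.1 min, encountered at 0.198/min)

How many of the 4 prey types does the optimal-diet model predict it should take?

Profitabilities (E/h, kJ/min): crabs 129, sea urchins 113, turban snails 71.4, clams 6. Add prey in this order while the next type's profitability exceeds the intake rate on those already taken.
Rate on top 1: 37.76. sea urchins: 113 > 37.76 → include.
Rate on top 2: 102.5. turban snails: 71.4 < 102.5 → exclude; stop.
Optimal diet: crabs, sea urchins — 2 of 4 types.

2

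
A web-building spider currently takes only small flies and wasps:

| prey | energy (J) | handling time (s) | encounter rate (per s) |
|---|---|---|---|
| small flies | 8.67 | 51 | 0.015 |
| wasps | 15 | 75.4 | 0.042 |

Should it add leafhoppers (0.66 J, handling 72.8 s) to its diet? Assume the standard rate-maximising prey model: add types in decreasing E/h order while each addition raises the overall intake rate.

No

On small flies and wasps alone, R = ΣλE/(1+Σλh) = 0.7601/4.932 = 0.1541 J/s.
leafhoppers: E/h = 0.66/72.8 = 0.009066 J/s.
0.009066 < 0.1541, so adding leafhoppers would lower the average — exclude it.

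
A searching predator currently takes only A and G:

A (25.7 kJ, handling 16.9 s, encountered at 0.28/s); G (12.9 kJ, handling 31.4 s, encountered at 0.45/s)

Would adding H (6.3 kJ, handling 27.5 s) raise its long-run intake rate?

On A and G alone, R = ΣλE/(1+Σλh) = 13/19.86 = 0.6546 kJ/s.
Profitability of H: 6.3/27.5 = 0.2291 kJ/s.
0.2291 < 0.6546, so adding H would lower the average — exclude it.

No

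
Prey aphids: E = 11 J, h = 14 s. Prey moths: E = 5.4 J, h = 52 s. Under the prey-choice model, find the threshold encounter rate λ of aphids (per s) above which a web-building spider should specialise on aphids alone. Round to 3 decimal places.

Drop moths once their profitability E₂/h₂ falls below the rate achievable on aphids alone: E₂/h₂ = λE₁/(1 + λh₁).
Solve for λ: λE₁h₂ = E₂(1 + λh₁) → λ(E₁h₂ − E₂h₁) = E₂ → λ = E₂/(E₁h₂ − E₂h₁).
λ = 5.4/(11×52 − 5.4×14) = 5.4/496.4 = 0.01088 per s.

0.011 per s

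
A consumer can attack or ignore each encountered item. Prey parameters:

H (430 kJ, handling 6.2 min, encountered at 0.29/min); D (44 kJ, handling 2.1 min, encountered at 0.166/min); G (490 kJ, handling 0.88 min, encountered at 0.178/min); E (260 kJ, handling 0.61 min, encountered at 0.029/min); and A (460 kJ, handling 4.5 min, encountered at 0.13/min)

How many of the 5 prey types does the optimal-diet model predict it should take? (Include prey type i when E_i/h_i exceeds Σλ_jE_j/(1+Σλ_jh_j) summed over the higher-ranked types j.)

E/h in descending order: G 557, E 426, A 102, H 69.4, D 21 kJ/min. The optimal diet is the largest prefix of this list for which every included type satisfies E_i/h_i > R on the types above it.
Rate on top 1: 75.41. E: 426 > 75.41 → include.
Rate on top 2: 80.69. A: 102 > 80.69 → include.
Rate on top 3: 87.85. H: 69.4 < 87.85 → exclude; stop.
Optimal diet: G, E, A — 3 of 5 types.

3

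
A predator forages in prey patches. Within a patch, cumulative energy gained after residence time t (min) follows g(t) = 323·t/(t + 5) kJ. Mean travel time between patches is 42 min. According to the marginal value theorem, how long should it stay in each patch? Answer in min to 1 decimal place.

14.5 min

By the marginal value theorem, leave when the instantaneous gain rate g'(t) equals the habitat-wide average g(t)/(T + t).
g'(t) = 323·5/(t + 5)². Setting 323·5/(t+5)² = 323t/[(t+5)(42+t)] gives 5(42+t) = t(t+5), so t² = 5×42 = 210.
t* = √210 = 14.49 min.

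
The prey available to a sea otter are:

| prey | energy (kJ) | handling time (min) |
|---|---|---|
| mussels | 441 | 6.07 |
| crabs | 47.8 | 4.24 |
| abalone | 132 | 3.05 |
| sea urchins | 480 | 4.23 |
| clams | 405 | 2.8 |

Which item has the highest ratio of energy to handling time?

clams

Profitability E/h (kJ/min): mussels = 441/6.07 = 72.7, crabs = 47.8/4.24 = 11.3, abalone = 132/3.05 = 43.3, sea urchins = 480/4.23 = 113, clams = 405/2.8 = 145.
Ranked: clams > sea urchins > mussels > abalone > crabs.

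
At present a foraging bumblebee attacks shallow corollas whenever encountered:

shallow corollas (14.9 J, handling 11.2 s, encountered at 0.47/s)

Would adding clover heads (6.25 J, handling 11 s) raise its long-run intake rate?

Current rate: (0.47×14.9)/(1 + 0.47×11.2) = 1.118 J/s.
clover heads: E/h = 6.25/11 = 0.5682 J/s.
0.5682 < 1.118, so adding clover heads would lower the average — exclude it.

No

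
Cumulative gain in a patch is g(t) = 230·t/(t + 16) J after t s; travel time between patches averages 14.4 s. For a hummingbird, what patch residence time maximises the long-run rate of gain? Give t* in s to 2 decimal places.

15.18 s

Maximise g(t)/(T+t): set derivative to zero → g'(t)(T+t) = g(t).
g'(t) = 230·16/(t + 16)². Setting 230·16/(t+16)² = 230t/[(t+16)(14.4+t)] gives 16(14.4+t) = t(t+16), so t² = 16×14.4 = 230.4.
t* = √230.4 = 15.18 s.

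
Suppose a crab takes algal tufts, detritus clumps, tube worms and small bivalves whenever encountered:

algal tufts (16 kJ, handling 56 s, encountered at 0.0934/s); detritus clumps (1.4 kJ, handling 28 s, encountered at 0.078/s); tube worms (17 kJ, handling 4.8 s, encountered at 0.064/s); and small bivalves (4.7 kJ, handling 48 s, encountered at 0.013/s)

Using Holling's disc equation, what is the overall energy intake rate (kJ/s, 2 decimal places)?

Energy encountered per unit search time: 0.0934×16 + 0.078×1.4 + 0.064×17 + 0.013×4.7 = 2.753 kJ/s.
Handling time per unit search time: 0.0934×56 + 0.078×28 + 0.064×4.8 + 0.013×48 = 8.346.
Rate = 2.753/(1 + 8.346) = 0.2945 kJ/s.

0.29 kJ/s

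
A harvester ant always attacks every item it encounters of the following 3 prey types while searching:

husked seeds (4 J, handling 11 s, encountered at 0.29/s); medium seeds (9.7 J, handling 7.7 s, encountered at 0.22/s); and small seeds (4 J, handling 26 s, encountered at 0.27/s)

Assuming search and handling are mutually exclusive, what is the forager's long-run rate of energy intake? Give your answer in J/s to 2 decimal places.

0.34 J/s

R = (0.29×4 + 0.22×9.7 + 0.27×4) / (1 + 0.29×11 + 0.22×7.7 + 0.27×26) = 4.374/12.9 = 0.339 J/s.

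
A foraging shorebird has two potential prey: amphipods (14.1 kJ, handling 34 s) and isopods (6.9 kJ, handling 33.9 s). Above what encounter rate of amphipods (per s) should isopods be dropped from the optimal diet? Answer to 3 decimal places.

0.028 per s

The zero-one rule: include isopods iff E₂/h₂ > λE₁/(1+λh₁). Equality gives the switch point.
λE₁h₂ = E₂ + λE₂h₁ ⇒ λ = E₂/(E₁h₂ − E₂h₁) = 6.9/(478 − 234.6) = 0.02835 per s.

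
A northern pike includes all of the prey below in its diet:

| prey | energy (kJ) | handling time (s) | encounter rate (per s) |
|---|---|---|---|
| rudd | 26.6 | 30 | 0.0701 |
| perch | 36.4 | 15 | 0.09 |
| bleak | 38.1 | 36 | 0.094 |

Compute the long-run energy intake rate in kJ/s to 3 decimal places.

R = (0.0701×26.6 + 0.09×36.4 + 0.094×38.1) / (1 + 0.0701×30 + 0.09×15 + 0.094×36) = 8.722/7.837 = 1.113 kJ/s.

1.113 kJ/s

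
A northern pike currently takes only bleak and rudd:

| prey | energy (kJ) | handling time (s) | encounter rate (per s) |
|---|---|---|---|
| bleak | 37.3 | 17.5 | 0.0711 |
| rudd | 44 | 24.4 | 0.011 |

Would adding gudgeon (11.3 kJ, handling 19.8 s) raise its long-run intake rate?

Intake rate on the current diet: R = (0.0711×37.3 + 0.011×44) / (1 + 0.0711×17.5 + 0.011×24.4) = 3.136/2.513 = 1.248 kJ/s.
gudgeon: E/h = 11.3/19.8 = 0.5707 kJ/s.
Since 0.5707 < R, time spent handling gudgeon is better spent searching.

No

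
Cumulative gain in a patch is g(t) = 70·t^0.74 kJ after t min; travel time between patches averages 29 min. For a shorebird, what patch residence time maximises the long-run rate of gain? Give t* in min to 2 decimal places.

82.54 min

Maximise g(t)/(T+t): set derivative to zero → g'(t)(T+t) = g(t).
g'(t) = 0.74·70·t^-0.26. Setting 0.74·70·t^-0.26 = 70·t^0.74/(29+t) gives 0.74(29+t) = t, so 0.26·t = 0.74×29.
t* = 0.74×29/0.26 = 82.54 min.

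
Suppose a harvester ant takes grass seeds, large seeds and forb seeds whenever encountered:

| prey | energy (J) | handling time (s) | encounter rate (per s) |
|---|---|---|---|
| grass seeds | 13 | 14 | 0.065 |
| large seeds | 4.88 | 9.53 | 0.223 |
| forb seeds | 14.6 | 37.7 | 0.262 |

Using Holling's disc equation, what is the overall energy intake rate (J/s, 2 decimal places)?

R = (0.065×13 + 0.223×4.88 + 0.262×14.6) / (1 + 0.065×14 + 0.223×9.53 + 0.262×37.7) = 5.758/13.91 = 0.4139 J/s.

0.41 J/s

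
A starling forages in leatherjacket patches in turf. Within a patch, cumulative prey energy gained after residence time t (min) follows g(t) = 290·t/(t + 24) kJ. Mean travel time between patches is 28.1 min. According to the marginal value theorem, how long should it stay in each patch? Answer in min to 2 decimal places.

By the marginal value theorem, leave when the instantaneous gain rate g'(t) equals the habitat-wide average g(t)/(T + t).
g'(t) = 290·24/(t + 24)². Setting 290·24/(t+24)² = 290t/[(t+24)(28.1+t)] gives 24(28.1+t) = t(t+24), so t² = 24×28.1 = 674.4.
t* = √674.4 = 25.97 min.

25.97 min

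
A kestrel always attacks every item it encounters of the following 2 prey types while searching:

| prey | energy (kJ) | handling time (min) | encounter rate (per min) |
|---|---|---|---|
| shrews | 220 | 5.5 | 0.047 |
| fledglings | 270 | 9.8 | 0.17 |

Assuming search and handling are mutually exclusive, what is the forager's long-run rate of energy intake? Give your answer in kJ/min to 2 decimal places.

R = (0.047×220 + 0.17×270) / (1 + 0.047×5.5 + 0.17×9.8) = 56.24/2.925 = 19.23 kJ/min.

19.23 kJ/min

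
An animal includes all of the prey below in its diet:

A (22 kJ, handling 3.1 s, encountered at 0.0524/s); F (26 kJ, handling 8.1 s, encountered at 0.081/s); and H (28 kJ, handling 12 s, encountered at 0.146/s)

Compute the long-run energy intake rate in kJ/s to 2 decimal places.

Energy encountered per unit search time: 0.0524×22 + 0.081×26 + 0.146×28 = 7.347 kJ/s.
Handling time per unit search time: 0.0524×3.1 + 0.081×8.1 + 0.146×12 = 2.571.
Rate = 7.347/(1 + 2.571) = 2.058 kJ/s.

2.06 kJ/s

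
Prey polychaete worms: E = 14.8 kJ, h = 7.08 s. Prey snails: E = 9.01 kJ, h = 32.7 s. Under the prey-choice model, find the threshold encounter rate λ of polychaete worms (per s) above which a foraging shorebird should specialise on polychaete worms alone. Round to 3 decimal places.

0.021 per s

Drop snails once their profitability E₂/h₂ falls below the rate achievable on polychaete worms alone: E₂/h₂ = λE₁/(1 + λh₁).
Solve for λ: λE₁h₂ = E₂(1 + λh₁) → λ(E₁h₂ − E₂h₁) = E₂ → λ = E₂/(E₁h₂ − E₂h₁).
λ = 9.01/(14.8×32.7 − 9.01×7.08) = 9.01/420.2 = 0.02144 per s.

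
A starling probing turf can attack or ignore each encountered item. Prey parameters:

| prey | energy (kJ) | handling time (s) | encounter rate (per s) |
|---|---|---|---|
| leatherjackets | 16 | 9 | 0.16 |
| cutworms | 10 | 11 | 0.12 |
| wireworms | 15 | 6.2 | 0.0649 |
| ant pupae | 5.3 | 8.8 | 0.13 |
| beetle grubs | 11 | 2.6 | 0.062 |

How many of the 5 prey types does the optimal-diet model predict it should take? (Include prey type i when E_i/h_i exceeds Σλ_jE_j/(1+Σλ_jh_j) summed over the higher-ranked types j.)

3

Rank by E/h (kJ/s): beetle grubs 4.23, wireworms 2.42, leatherjackets 1.78, cutworms 0.909, ant pupae 0.602. Include each in turn until the next type's E/h falls below the running intake rate.
Rate on top 1: 0.5873. wireworms: 2.42 > 0.5873 → include.
Rate on top 2: 1.059. leatherjackets: 1.78 > 1.059 → include.
Rate on top 3: 1.403. cutworms: 0.909 < 1.403 → exclude; stop.
Optimal diet: beetle grubs, wireworms, leatherjackets — 3 of 5 types.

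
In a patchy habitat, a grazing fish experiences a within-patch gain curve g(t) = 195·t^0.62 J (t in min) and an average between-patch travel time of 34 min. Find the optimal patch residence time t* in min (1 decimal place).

55.5 min

Maximise g(t)/(T+t): set derivative to zero → g'(t)(T+t) = g(t).
g'(t) = 0.62·195·t^-0.38. Setting 0.62·195·t^-0.38 = 195·t^0.62/(34+t) gives 0.62(34+t) = t, so 0.38·t = 0.62×34.
t* = 0.62×34/0.38 = 55.47 min.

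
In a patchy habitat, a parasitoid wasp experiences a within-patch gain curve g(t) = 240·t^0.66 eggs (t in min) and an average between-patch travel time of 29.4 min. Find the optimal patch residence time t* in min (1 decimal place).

57.1 min

By the marginal value theorem, leave when the instantaneous gain rate g'(t) equals the habitat-wide average g(t)/(T + t).
g'(t) = 0.66·240·t^-0.34. Setting 0.66·240·t^-0.34 = 240·t^0.66/(29.4+t) gives 0.66(29.4+t) = t, so 0.34·t = 0.66×29.4.
t* = 0.66×29.4/0.34 = 57.07 min.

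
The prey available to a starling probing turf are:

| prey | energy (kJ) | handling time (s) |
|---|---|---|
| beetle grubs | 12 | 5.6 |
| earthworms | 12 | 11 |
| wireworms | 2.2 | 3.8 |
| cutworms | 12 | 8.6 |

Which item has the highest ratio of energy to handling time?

beetle grubs

In descending order of E/h:
beetle grubs: 12/5.6 = 2.14 kJ/s
cutworms: 12/8.6 = 1.4 kJ/s
earthworms: 12/11 = 1.09 kJ/s
wireworms: 2.2/3.8 = 0.579 kJ/s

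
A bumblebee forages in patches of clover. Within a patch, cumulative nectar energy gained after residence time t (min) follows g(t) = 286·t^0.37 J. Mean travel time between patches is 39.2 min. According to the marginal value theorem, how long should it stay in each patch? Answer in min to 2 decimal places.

23.02 min

Maximise g(t)/(T+t): set derivative to zero → g'(t)(T+t) = g(t).
g'(t) = 0.37·286·t^-0.63. Setting 0.37·286·t^-0.63 = 286·t^0.37/(39.2+t) gives 0.37(39.2+t) = t, so 0.63·t = 0.37×39.2.
t* = 0.37×39.2/0.63 = 23.02 min.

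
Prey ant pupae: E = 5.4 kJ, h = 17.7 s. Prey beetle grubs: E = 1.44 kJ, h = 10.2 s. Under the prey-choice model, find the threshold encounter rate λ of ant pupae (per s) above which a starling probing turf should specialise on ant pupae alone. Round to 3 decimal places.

0.049 per s

Drop beetle grubs once their profitability E₂/h₂ falls below the rate achievable on ant pupae alone: E₂/h₂ = λE₁/(1 + λh₁).
Solve for λ: λE₁h₂ = E₂(1 + λh₁) → λ(E₁h₂ − E₂h₁) = E₂ → λ = E₂/(E₁h₂ − E₂h₁).
λ = 1.44/(5.4×10.2 − 1.44×17.7) = 1.44/29.59 = 0.04866 per s.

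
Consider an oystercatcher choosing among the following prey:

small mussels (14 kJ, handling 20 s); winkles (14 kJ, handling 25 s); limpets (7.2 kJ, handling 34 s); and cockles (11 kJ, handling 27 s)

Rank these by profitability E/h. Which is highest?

In descending order of E/h:
small mussels: 14/20 = 0.7 kJ/s
winkles: 14/25 = 0.56 kJ/s
cockles: 11/27 = 0.407 kJ/s
limpets: 7.2/34 = 0.212 kJ/s

small mussels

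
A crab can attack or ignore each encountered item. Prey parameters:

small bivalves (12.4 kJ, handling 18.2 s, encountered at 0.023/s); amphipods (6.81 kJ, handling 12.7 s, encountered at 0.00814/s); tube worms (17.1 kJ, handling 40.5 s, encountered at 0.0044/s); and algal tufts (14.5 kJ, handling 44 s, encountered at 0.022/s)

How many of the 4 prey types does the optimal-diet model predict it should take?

Profitabilities (E/h, kJ/s): small bivalves 0.681, amphipods 0.536, tube worms 0.422, algal tufts 0.33. Add prey in this order while the next type's profitability exceeds the intake rate on those already taken.
Rate on top 1: 0.201. amphipods: 0.536 > 0.201 → include.
Rate on top 2: 0.2238. tube worms: 0.422 > 0.2238 → include.
Rate on top 3: 0.2446. algal tufts: 0.33 > 0.2446 → include.
Optimal diet: small bivalves, amphipods, tube worms, algal tufts — 4 of 4 types.

4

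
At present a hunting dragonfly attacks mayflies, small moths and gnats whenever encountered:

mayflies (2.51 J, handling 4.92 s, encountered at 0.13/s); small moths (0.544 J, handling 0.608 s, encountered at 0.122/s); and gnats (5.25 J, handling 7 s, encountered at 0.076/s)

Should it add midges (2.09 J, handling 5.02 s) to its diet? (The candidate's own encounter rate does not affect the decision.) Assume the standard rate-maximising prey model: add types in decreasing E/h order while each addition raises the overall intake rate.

Yes

Current rate: (0.13×2.51 + 0.122×0.544 + 0.076×5.25)/(1 + 0.13×4.92 + 0.122×0.608 + 0.076×7) = 0.3525 J/s.
midges: E/h = 2.09/5.02 = 0.4163 J/s.
Since 0.4163 > R, including midges increases the long-run rate.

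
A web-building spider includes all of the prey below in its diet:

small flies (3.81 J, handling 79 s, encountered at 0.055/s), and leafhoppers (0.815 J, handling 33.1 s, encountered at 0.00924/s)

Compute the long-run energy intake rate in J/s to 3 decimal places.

0.038 J/s

R = Σλ_iE_i / (1 + Σλ_ih_i)
Numerator: 0.055×3.81 + 0.00924×0.815 = 0.2171
Denominator: 1 + 0.055×79 + 0.00924×33.1 = 5.651
R = 0.2171/5.651 = 0.03842 J/s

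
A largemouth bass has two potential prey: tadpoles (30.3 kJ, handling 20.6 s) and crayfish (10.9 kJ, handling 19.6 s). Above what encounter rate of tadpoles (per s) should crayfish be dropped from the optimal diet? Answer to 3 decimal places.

The zero-one rule: include crayfish iff E₂/h₂ > λE₁/(1+λh₁). Equality gives the switch point.
λE₁h₂ = E₂ + λE₂h₁ ⇒ λ = E₂/(E₁h₂ − E₂h₁) = 10.9/(593.9 − 224.5) = 0.02951 per s.

0.030 per s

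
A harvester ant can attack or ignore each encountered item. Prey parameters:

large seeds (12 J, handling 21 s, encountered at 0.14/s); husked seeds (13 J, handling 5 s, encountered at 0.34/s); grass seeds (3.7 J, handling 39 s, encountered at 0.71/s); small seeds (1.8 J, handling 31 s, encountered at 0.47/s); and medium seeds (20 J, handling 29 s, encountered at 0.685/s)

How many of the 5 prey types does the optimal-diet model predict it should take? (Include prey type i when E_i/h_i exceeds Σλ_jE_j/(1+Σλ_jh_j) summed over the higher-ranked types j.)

1

E/h in descending order: husked seeds 2.6, medium seeds 0.69, large seeds 0.571, grass seeds 0.0949, small seeds 0.0581 J/s. The optimal diet is the largest prefix of this list for which every included type satisfies E_i/h_i > R on the types above it.
Rate on top 1: 1.637. medium seeds: 0.69 < 1.637 → exclude; stop.
Optimal diet: husked seeds — 1 of 5 types.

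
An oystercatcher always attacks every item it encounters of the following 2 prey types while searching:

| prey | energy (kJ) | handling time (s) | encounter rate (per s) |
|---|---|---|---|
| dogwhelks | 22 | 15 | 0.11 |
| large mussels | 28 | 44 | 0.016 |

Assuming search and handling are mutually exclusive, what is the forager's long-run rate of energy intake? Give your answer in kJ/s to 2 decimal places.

0.86 kJ/s

Energy encountered per unit search time: 0.11×22 + 0.016×28 = 2.868 kJ/s.
Handling time per unit search time: 0.11×15 + 0.016×44 = 2.354.
Rate = 2.868/(1 + 2.354) = 0.8551 kJ/s.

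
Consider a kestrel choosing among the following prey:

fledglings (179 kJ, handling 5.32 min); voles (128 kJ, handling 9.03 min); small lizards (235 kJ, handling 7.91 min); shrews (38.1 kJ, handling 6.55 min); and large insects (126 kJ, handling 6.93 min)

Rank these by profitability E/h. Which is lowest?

In descending order of E/h:
fledglings: 179/5.32 = 33.6 kJ/min
small lizards: 235/7.91 = 29.7 kJ/min
large insects: 126/6.93 = 18.2 kJ/min
voles: 128/9.03 = 14.2 kJ/min
shrews: 38.1/6.55 = 5.82 kJ/min

shrews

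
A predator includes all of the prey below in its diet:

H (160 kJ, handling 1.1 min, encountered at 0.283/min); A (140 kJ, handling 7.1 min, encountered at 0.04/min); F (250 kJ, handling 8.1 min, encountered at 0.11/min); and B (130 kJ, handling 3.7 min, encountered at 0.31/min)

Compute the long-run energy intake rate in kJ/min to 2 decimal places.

R = (0.283×160 + 0.04×140 + 0.11×250 + 0.31×130) / (1 + 0.283×1.1 + 0.04×7.1 + 0.11×8.1 + 0.31×3.7) = 118.7/3.633 = 32.66 kJ/min.

32.66 kJ/min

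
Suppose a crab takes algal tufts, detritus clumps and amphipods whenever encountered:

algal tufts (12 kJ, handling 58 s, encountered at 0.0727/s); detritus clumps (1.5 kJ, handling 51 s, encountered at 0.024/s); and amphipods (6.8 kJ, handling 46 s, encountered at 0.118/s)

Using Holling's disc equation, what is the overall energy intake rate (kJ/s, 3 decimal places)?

0.144 kJ/s

R = Σλ_iE_i / (1 + Σλ_ih_i)
Numerator: 0.0727×12 + 0.024×1.5 + 0.118×6.8 = 1.711
Denominator: 1 + 0.0727×58 + 0.024×51 + 0.118×46 = 11.87
R = 1.711/11.87 = 0.1441 kJ/s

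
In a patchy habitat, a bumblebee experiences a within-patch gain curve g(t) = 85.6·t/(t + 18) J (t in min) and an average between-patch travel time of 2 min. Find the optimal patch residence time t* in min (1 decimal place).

Maximise g(t)/(T+t): set derivative to zero → g'(t)(T+t) = g(t).
g'(t) = 85.6·18/(t + 18)². Setting 85.6·18/(t+18)² = 85.6t/[(t+18)(2+t)] gives 18(2+t) = t(t+18), so t² = 18×2 = 36.
t* = √36 = 6 min.

6.0 min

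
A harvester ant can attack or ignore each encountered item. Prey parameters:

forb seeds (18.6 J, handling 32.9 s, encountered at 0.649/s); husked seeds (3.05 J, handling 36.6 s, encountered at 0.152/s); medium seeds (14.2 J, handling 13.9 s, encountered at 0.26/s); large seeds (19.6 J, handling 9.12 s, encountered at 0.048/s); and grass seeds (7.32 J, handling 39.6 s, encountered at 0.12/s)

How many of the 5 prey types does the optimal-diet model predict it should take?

Rank by E/h (J/s): large seeds 2.15, medium seeds 1.02, forb seeds 0.565, grass seeds 0.185, husked seeds 0.0833. Include each in turn until the next type's E/h falls below the running intake rate.
Rate on top 1: 0.6544. medium seeds: 1.02 > 0.6544 → include.
Rate on top 2: 0.9171. forb seeds: 0.565 < 0.9171 → exclude; stop.
Optimal diet: large seeds, medium seeds — 2 of 5 types.

2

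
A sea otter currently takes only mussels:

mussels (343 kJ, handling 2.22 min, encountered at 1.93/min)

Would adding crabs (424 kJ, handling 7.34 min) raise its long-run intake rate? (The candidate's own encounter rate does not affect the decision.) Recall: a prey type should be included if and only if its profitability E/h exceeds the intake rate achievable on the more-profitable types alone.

No

Intake rate on the current diet: R = (1.93×343) / (1 + 1.93×2.22) = 662/5.285 = 125.3 kJ/min.
crabs: E/h = 424/7.34 = 57.77 kJ/min.
Since 57.77 < R, time spent handling crabs is better spent searching.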